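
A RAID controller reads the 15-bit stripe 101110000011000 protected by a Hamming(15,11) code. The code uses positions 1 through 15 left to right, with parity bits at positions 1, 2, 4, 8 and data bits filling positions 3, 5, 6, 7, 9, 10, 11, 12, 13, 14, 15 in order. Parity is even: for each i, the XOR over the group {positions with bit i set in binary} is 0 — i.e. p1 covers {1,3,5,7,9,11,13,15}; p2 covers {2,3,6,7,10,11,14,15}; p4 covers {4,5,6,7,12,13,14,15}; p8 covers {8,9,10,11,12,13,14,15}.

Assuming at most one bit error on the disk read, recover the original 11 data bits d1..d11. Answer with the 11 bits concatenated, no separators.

11000011000

s1 (pos 1,3,5,7,9,11,13,15): 1⊕1⊕1⊕0⊕0⊕1⊕0⊕0 = 0
s2 (pos 2,3,6,7,10,11,14,15): 0⊕1⊕0⊕0⊕0⊕1⊕0⊕0 = 0
s4 (pos 4,5,6,7,12,13,14,15): 1⊕1⊕0⊕0⊕1⊕0⊕0⊕0 = 1
s8 (pos 8,9,10,11,12,13,14,15): 0⊕0⊕0⊕1⊕1⊕0⊕0⊕0 = 0
Syndrome s8…s1 = 0100 → error at position 4.
Flip position 4: 101110000011000 → 101010000011000
Read data bits from positions 3,5,6,7,9,10,11,12,13,14,15: 11000011000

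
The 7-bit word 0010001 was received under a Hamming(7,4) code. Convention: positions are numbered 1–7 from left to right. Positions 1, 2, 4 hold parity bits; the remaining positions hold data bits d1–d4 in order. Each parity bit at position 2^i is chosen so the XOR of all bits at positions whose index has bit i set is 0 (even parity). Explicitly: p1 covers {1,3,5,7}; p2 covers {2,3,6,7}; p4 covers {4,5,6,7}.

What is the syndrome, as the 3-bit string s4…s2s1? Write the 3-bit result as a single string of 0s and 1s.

100

s1 (pos 1,3,5,7): 0⊕1⊕0⊕1 = 0
s2 (pos 2,3,6,7): 0⊕1⊕0⊕1 = 0
s4 (pos 4,5,6,7): 0⊕0⊕0⊕1 = 1
Syndrome s4…s1 = 100 → error at position 4.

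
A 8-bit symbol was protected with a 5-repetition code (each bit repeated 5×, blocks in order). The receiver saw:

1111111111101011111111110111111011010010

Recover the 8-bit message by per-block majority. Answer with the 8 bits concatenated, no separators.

Block 1 (11111): 5 ones → 1
Block 2 (11111): 5 ones → 1
Block 3 (10101): 3 ones → 1
Block 4 (11111): 5 ones → 1
Block 5 (11110): 4 ones → 1
Block 6 (11111): 5 ones → 1
Block 7 (10110): 3 ones → 1
Block 8 (10010): 2 ones → 0

11111110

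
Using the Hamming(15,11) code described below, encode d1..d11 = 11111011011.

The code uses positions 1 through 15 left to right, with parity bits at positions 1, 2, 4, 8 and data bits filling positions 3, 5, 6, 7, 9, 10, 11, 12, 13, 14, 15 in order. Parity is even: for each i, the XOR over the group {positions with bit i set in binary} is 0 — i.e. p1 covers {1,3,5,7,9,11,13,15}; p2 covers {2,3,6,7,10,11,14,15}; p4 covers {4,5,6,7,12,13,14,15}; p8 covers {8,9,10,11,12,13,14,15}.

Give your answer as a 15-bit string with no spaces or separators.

001011111011011

Place data at non-parity positions: p1 p2 1 p4 1 1 1 p8 1 0 1 1 0 1 1
p1 (pos 1,3,5,7,9,11,13,15): XOR of data positions = 1⊕1⊕1⊕1⊕1⊕0⊕1 = 0
p2 (pos 2,3,6,7,10,11,14,15): XOR of data positions = 1⊕1⊕1⊕0⊕1⊕1⊕1 = 0
p4 (pos 4,5,6,7,12,13,14,15): XOR of data positions = 1⊕1⊕1⊕1⊕0⊕1⊕1 = 0
p8 (pos 8,9,10,11,12,13,14,15): XOR of data positions = 1⊕0⊕1⊕1⊕0⊕1⊕1 = 1
Codeword: 001011111011011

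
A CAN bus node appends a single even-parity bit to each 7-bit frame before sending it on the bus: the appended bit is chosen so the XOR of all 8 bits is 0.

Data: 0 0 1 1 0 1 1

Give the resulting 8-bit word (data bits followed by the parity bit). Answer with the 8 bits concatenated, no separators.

00110110

XOR of the 7 data bits: 0⊕0⊕1⊕1⊕0⊕1⊕1 = 0
Parity bit = 0 (so all 8 bits XOR to 0).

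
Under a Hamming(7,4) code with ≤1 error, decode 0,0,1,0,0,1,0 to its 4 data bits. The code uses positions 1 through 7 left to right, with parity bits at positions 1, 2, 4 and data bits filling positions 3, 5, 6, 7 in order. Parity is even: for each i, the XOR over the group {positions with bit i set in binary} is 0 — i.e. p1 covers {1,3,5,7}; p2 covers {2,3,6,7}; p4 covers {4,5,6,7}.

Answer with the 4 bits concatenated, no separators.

1110

s1 (pos 1,3,5,7): 0⊕1⊕0⊕0 = 1
s2 (pos 2,3,6,7): 0⊕1⊕1⊕0 = 0
s4 (pos 4,5,6,7): 0⊕0⊕1⊕0 = 1
Syndrome s4…s1 = 101 → error at position 5.
Flip position 5: 0010010 → 0010110
Read data bits from positions 3,5,6,7: 1110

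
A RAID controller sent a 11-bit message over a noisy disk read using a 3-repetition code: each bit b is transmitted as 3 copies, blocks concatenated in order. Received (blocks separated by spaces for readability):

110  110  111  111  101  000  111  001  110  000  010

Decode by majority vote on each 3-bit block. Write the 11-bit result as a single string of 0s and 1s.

Block 1 (110): 2 ones → 1
Block 2 (110): 2 ones → 1
Block 3 (111): 3 ones → 1
Block 4 (111): 3 ones → 1
Block 5 (101): 2 ones → 1
Block 6 (000): 0 ones → 0
Block 7 (111): 3 ones → 1
Block 8 (001): 1 one → 0
Block 9 (110): 2 ones → 1
Block 10 (000): 0 ones → 0
Block 11 (010): 1 one → 0

11111010100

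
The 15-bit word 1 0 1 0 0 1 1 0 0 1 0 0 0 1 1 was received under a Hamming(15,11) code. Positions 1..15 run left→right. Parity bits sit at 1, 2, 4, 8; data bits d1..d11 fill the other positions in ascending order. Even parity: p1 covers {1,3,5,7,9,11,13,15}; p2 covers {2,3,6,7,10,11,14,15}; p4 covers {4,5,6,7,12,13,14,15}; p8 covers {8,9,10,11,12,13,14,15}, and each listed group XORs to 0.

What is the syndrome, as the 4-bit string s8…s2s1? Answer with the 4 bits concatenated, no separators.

1000

s1 (pos 1,3,5,7,9,11,13,15): 1⊕1⊕0⊕1⊕0⊕0⊕0⊕1 = 0
s2 (pos 2,3,6,7,10,11,14,15): 0⊕1⊕1⊕1⊕1⊕0⊕1⊕1 = 0
s4 (pos 4,5,6,7,12,13,14,15): 0⊕0⊕1⊕1⊕0⊕0⊕1⊕1 = 0
s8 (pos 8,9,10,11,12,13,14,15): 0⊕0⊕1⊕0⊕0⊕0⊕1⊕1 = 1
Syndrome s8…s1 = 1000 → error at position 8.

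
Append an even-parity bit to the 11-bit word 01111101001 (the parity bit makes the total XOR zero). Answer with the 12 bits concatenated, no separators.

011111010011

XOR of the 11 data bits: 0⊕1⊕1⊕1⊕1⊕1⊕0⊕1⊕0⊕0⊕1 = 1
Parity bit = 1 (so all 12 bits XOR to 0).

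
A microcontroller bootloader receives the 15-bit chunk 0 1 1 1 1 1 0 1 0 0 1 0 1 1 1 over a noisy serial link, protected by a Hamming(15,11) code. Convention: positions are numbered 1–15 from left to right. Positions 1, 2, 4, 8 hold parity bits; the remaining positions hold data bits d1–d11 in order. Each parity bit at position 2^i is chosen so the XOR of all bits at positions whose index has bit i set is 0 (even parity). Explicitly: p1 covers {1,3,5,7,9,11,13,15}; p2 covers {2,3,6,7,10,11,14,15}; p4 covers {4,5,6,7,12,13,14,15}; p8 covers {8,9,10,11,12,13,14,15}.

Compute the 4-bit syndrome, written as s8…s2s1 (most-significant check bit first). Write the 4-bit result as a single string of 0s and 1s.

s1 (pos 1,3,5,7,9,11,13,15): 0⊕1⊕1⊕0⊕0⊕1⊕1⊕1 = 1
s2 (pos 2,3,6,7,10,11,14,15): 1⊕1⊕1⊕0⊕0⊕1⊕1⊕1 = 0
s4 (pos 4,5,6,7,12,13,14,15): 1⊕1⊕1⊕0⊕0⊕1⊕1⊕1 = 0
s8 (pos 8,9,10,11,12,13,14,15): 1⊕0⊕0⊕1⊕0⊕1⊕1⊕1 = 1
Syndrome s8…s1 = 1001 → error at position 9.

1001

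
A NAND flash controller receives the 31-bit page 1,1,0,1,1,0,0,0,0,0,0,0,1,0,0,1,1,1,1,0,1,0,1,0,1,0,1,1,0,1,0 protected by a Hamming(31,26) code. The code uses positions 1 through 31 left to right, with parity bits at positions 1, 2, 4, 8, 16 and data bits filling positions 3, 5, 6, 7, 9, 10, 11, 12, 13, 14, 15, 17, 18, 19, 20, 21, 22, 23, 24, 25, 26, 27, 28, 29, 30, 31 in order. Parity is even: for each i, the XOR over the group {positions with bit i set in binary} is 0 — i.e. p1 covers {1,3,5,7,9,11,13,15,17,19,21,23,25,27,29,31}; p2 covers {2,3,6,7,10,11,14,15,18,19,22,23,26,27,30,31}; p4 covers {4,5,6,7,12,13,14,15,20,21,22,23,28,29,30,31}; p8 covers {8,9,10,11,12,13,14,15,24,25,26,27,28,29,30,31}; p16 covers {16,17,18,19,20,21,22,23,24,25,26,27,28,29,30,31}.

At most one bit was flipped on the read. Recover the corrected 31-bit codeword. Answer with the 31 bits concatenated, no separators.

1101100000000001111010101011010

s1 (pos 1,3,5,7,9,11,13,15,17,19,21,23,25,27,29,31): 1⊕0⊕1⊕0⊕0⊕0⊕1⊕0⊕1⊕1⊕1⊕1⊕1⊕1⊕0⊕0 = 1
s2 (pos 2,3,6,7,10,11,14,15,18,19,22,23,26,27,30,31): 1⊕0⊕0⊕0⊕0⊕0⊕0⊕0⊕1⊕1⊕0⊕1⊕0⊕1⊕1⊕0 = 0
s4 (pos 4,5,6,7,12,13,14,15,20,21,22,23,28,29,30,31): 1⊕1⊕0⊕0⊕0⊕1⊕0⊕0⊕0⊕1⊕0⊕1⊕1⊕0⊕1⊕0 = 1
s8 (pos 8,9,10,11,12,13,14,15,24,25,26,27,28,29,30,31): 0⊕0⊕0⊕0⊕0⊕1⊕0⊕0⊕0⊕1⊕0⊕1⊕1⊕0⊕1⊕0 = 1
s16 (pos 16,17,18,19,20,21,22,23,24,25,26,27,28,29,30,31): 1⊕1⊕1⊕1⊕0⊕1⊕0⊕1⊕0⊕1⊕0⊕1⊕1⊕0⊕1⊕0 = 0
Syndrome s16…s1 = 01101 → error at position 13.
Flip position 13: 1101100000001001111010101011010 → 1101100000000001111010101011010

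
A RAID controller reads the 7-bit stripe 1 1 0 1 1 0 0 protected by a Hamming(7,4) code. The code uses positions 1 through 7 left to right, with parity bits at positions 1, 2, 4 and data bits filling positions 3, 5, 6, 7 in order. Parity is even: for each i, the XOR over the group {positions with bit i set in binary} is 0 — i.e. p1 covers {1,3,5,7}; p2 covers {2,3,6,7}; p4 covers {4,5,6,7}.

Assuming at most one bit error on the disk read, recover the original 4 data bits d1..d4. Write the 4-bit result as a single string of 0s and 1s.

s1 (pos 1,3,5,7): 1⊕0⊕1⊕0 = 0
s2 (pos 2,3,6,7): 1⊕0⊕0⊕0 = 1
s4 (pos 4,5,6,7): 1⊕1⊕0⊕0 = 0
Syndrome s4…s1 = 010 → error at position 2.
Flip position 2: 1101100 → 1001100
Read data bits from positions 3,5,6,7: 0100

0100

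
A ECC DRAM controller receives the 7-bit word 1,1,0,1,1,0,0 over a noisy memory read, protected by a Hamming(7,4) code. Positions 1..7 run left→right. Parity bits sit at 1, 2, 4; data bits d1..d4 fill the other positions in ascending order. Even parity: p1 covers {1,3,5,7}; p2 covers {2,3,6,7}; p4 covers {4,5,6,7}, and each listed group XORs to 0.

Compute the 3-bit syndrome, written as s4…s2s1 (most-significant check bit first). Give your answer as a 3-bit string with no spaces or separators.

010

s1 (pos 1,3,5,7): 1⊕0⊕1⊕0 = 0
s2 (pos 2,3,6,7): 1⊕0⊕0⊕0 = 1
s4 (pos 4,5,6,7): 1⊕1⊕0⊕0 = 0
Syndrome s4…s1 = 010 → error at position 2.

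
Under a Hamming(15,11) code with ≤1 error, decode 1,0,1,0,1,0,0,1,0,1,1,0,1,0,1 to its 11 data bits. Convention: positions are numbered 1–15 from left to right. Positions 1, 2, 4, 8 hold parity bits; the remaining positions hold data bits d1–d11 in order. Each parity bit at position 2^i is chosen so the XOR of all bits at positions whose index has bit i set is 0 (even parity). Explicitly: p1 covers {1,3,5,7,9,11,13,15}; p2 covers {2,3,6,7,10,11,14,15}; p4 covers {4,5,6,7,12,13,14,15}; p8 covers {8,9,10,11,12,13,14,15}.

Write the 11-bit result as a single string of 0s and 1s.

11000111101

s1 (pos 1,3,5,7,9,11,13,15): 1⊕1⊕1⊕0⊕0⊕1⊕1⊕1 = 0
s2 (pos 2,3,6,7,10,11,14,15): 0⊕1⊕0⊕0⊕1⊕1⊕0⊕1 = 0
s4 (pos 4,5,6,7,12,13,14,15): 0⊕1⊕0⊕0⊕0⊕1⊕0⊕1 = 1
s8 (pos 8,9,10,11,12,13,14,15): 1⊕0⊕1⊕1⊕0⊕1⊕0⊕1 = 1
Syndrome s8…s1 = 1100 → error at position 12.
Flip position 12: 101010010110101 → 101010010111101
Read data bits from positions 3,5,6,7,9,10,11,12,13,14,15: 11000111101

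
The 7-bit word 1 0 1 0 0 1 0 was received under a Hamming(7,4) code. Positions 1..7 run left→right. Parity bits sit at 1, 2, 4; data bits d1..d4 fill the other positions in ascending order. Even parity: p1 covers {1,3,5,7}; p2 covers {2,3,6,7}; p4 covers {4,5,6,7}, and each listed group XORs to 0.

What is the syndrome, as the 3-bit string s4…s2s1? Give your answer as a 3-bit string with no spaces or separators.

s1 (pos 1,3,5,7): 1⊕1⊕0⊕0 = 0
s2 (pos 2,3,6,7): 0⊕1⊕1⊕0 = 0
s4 (pos 4,5,6,7): 0⊕0⊕1⊕0 = 1
Syndrome s4…s1 = 100 → error at position 4.

100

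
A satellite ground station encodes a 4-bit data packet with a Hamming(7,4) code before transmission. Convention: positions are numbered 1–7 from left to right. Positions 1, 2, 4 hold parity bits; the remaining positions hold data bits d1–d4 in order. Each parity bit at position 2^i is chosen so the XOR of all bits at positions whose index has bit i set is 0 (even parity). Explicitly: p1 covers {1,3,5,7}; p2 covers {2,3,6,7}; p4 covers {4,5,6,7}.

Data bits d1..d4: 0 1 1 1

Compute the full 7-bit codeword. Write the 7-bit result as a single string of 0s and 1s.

Place data at non-parity positions: p1 p2 0 p4 1 1 1
p1 (pos 1,3,5,7): XOR of data positions = 0⊕1⊕1 = 0
p2 (pos 2,3,6,7): XOR of data positions = 0⊕1⊕1 = 0
p4 (pos 4,5,6,7): XOR of data positions = 1⊕1⊕1 = 1
Codeword: 0001111

0001111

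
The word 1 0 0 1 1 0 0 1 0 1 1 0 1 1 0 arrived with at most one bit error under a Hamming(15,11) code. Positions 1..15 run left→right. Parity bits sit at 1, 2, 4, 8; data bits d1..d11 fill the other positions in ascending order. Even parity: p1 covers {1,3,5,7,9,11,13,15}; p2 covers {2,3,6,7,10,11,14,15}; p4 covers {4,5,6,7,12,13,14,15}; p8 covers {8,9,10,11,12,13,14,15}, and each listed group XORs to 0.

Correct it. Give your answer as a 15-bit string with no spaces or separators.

s1 (pos 1,3,5,7,9,11,13,15): 1⊕0⊕1⊕0⊕0⊕1⊕1⊕0 = 0
s2 (pos 2,3,6,7,10,11,14,15): 0⊕0⊕0⊕0⊕1⊕1⊕1⊕0 = 1
s4 (pos 4,5,6,7,12,13,14,15): 1⊕1⊕0⊕0⊕0⊕1⊕1⊕0 = 0
s8 (pos 8,9,10,11,12,13,14,15): 1⊕0⊕1⊕1⊕0⊕1⊕1⊕0 = 1
Syndrome s8…s1 = 1010 → error at position 10.
Flip position 10: 100110010110110 → 100110010010110

100110010010110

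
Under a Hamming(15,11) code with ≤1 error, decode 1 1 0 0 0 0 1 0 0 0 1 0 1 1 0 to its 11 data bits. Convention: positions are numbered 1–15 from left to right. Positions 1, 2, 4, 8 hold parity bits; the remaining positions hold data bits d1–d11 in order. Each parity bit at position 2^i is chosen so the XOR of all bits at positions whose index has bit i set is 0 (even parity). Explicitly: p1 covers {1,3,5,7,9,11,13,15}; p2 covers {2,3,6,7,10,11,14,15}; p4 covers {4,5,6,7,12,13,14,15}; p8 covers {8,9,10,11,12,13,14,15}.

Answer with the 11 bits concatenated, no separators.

00010011110

s1 (pos 1,3,5,7,9,11,13,15): 1⊕0⊕0⊕1⊕0⊕1⊕1⊕0 = 0
s2 (pos 2,3,6,7,10,11,14,15): 1⊕0⊕0⊕1⊕0⊕1⊕1⊕0 = 0
s4 (pos 4,5,6,7,12,13,14,15): 0⊕0⊕0⊕1⊕0⊕1⊕1⊕0 = 1
s8 (pos 8,9,10,11,12,13,14,15): 0⊕0⊕0⊕1⊕0⊕1⊕1⊕0 = 1
Syndrome s8…s1 = 1100 → error at position 12.
Flip position 12: 110000100010110 → 110000100011110
Read data bits from positions 3,5,6,7,9,10,11,12,13,14,15: 00010011110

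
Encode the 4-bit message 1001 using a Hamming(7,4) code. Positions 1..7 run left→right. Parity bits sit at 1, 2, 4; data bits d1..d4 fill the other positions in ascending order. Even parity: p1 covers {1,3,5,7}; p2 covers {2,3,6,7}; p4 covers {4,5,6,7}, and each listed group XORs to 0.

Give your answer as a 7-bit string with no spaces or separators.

Place data at non-parity positions: p1 p2 1 p4 0 0 1
p1 (pos 1,3,5,7): XOR of data positions = 1⊕0⊕1 = 0
p2 (pos 2,3,6,7): XOR of data positions = 1⊕0⊕1 = 0
p4 (pos 4,5,6,7): XOR of data positions = 0⊕0⊕1 = 1
Codeword: 0011001

0011001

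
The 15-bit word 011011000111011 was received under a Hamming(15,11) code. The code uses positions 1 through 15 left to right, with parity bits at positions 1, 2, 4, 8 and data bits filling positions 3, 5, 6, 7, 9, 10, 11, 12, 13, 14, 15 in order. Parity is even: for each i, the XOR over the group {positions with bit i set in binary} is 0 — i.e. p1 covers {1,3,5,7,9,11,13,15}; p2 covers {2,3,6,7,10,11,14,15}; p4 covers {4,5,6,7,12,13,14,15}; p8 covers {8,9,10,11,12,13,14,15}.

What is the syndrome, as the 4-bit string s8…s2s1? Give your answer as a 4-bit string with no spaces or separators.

s1 (pos 1,3,5,7,9,11,13,15): 0⊕1⊕1⊕0⊕0⊕1⊕0⊕1 = 0
s2 (pos 2,3,6,7,10,11,14,15): 1⊕1⊕1⊕0⊕1⊕1⊕1⊕1 = 1
s4 (pos 4,5,6,7,12,13,14,15): 0⊕1⊕1⊕0⊕1⊕0⊕1⊕1 = 1
s8 (pos 8,9,10,11,12,13,14,15): 0⊕0⊕1⊕1⊕1⊕0⊕1⊕1 = 1
Syndrome s8…s1 = 1110 → error at position 14.

1110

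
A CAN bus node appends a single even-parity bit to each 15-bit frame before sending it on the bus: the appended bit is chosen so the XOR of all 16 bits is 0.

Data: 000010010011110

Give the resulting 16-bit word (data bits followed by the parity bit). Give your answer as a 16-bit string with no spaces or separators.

XOR of the 15 data bits: 0⊕0⊕0⊕0⊕1⊕0⊕0⊕1⊕0⊕0⊕1⊕1⊕1⊕1⊕0 = 0
Parity bit = 0 (so all 16 bits XOR to 0).

0000100100111100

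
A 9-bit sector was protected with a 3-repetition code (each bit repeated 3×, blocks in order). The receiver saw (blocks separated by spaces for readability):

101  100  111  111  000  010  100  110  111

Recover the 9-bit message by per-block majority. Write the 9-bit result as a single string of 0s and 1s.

101100011

Block 1 (101): 2 ones → 1
Block 2 (100): 1 one → 0
Block 3 (111): 3 ones → 1
Block 4 (111): 3 ones → 1
Block 5 (000): 0 ones → 0
Block 6 (010): 1 one → 0
Block 7 (100): 1 one → 0
Block 8 (110): 2 ones → 1
Block 9 (111): 3 ones → 1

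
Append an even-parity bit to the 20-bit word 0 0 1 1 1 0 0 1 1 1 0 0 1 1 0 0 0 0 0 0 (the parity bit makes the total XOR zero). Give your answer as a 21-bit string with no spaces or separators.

XOR of the 20 data bits: 0⊕0⊕1⊕1⊕1⊕0⊕0⊕1⊕1⊕1⊕0⊕0⊕1⊕1⊕0⊕0⊕0⊕0⊕0⊕0 = 0
Parity bit = 0 (so all 21 bits XOR to 0).

001110011100110000000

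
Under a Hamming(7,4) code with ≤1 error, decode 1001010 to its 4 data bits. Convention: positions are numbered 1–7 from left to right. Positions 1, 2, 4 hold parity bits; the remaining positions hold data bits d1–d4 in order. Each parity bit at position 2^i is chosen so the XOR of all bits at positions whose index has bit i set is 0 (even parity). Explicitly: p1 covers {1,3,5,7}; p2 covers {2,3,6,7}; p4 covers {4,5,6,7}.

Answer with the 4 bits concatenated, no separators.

1010

s1 (pos 1,3,5,7): 1⊕0⊕0⊕0 = 1
s2 (pos 2,3,6,7): 0⊕0⊕1⊕0 = 1
s4 (pos 4,5,6,7): 1⊕0⊕1⊕0 = 0
Syndrome s4…s1 = 011 → error at position 3.
Flip position 3: 1001010 → 1011010
Read data bits from positions 3,5,6,7: 1010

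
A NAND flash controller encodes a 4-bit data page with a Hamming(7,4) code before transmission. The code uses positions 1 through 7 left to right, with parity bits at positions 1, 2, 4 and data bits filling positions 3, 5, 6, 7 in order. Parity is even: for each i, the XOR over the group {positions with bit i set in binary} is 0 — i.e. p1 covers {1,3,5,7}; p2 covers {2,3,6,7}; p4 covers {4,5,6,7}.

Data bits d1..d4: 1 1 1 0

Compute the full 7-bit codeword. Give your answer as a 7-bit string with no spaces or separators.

0010110

Place data at non-parity positions: p1 p2 1 p4 1 1 0
p1 (pos 1,3,5,7): XOR of data positions = 1⊕1⊕0 = 0
p2 (pos 2,3,6,7): XOR of data positions = 1⊕1⊕0 = 0
p4 (pos 4,5,6,7): XOR of data positions = 1⊕1⊕0 = 0
Codeword: 0010110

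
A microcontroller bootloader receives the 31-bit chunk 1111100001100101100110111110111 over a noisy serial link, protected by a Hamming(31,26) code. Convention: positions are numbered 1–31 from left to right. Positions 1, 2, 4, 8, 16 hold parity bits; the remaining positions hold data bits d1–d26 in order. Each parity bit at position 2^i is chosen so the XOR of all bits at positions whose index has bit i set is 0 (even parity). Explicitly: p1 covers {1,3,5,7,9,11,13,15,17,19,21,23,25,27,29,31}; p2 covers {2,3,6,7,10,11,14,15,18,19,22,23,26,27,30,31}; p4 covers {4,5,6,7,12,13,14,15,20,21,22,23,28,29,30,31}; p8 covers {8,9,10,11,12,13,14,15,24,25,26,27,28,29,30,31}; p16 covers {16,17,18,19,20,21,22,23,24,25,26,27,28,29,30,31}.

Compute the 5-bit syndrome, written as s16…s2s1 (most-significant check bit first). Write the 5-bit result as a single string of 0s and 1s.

s1 (pos 1,3,5,7,9,11,13,15,17,19,21,23,25,27,29,31): 1⊕1⊕1⊕0⊕0⊕1⊕0⊕0⊕1⊕0⊕1⊕1⊕1⊕1⊕1⊕1 = 1
s2 (pos 2,3,6,7,10,11,14,15,18,19,22,23,26,27,30,31): 1⊕1⊕0⊕0⊕1⊕1⊕1⊕0⊕0⊕0⊕0⊕1⊕1⊕1⊕1⊕1 = 0
s4 (pos 4,5,6,7,12,13,14,15,20,21,22,23,28,29,30,31): 1⊕1⊕0⊕0⊕0⊕0⊕1⊕0⊕1⊕1⊕0⊕1⊕0⊕1⊕1⊕1 = 1
s8 (pos 8,9,10,11,12,13,14,15,24,25,26,27,28,29,30,31): 0⊕0⊕1⊕1⊕0⊕0⊕1⊕0⊕1⊕1⊕1⊕1⊕0⊕1⊕1⊕1 = 0
s16 (pos 16,17,18,19,20,21,22,23,24,25,26,27,28,29,30,31): 1⊕1⊕0⊕0⊕1⊕1⊕0⊕1⊕1⊕1⊕1⊕1⊕0⊕1⊕1⊕1 = 0
Syndrome s16…s1 = 00101 → error at position 5.

00101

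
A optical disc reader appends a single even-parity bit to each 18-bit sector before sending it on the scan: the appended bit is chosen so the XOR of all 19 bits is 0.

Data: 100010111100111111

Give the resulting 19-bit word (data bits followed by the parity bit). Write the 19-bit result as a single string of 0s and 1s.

XOR of the 18 data bits: 1⊕0⊕0⊕0⊕1⊕0⊕1⊕1⊕1⊕1⊕0⊕0⊕1⊕1⊕1⊕1⊕1⊕1 = 0
Parity bit = 0 (so all 19 bits XOR to 0).

1000101111001111110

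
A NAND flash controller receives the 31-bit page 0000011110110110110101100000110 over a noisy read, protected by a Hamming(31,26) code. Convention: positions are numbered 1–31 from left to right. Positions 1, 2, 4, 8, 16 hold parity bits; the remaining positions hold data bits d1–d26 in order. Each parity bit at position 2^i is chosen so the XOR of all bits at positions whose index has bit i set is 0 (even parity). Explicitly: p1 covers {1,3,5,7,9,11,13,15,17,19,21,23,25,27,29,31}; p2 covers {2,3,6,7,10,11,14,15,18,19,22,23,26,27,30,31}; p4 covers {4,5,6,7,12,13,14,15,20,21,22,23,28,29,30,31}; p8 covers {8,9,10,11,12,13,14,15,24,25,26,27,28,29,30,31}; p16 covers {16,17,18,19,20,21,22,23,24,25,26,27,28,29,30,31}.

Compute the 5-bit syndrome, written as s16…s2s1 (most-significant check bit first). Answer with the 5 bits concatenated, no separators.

s1 (pos 1,3,5,7,9,11,13,15,17,19,21,23,25,27,29,31): 0⊕0⊕0⊕1⊕1⊕1⊕0⊕1⊕1⊕0⊕0⊕1⊕0⊕0⊕1⊕0 = 1
s2 (pos 2,3,6,7,10,11,14,15,18,19,22,23,26,27,30,31): 0⊕0⊕1⊕1⊕0⊕1⊕1⊕1⊕1⊕0⊕1⊕1⊕0⊕0⊕1⊕0 = 1
s4 (pos 4,5,6,7,12,13,14,15,20,21,22,23,28,29,30,31): 0⊕0⊕1⊕1⊕1⊕0⊕1⊕1⊕1⊕0⊕1⊕1⊕0⊕1⊕1⊕0 = 0
s8 (pos 8,9,10,11,12,13,14,15,24,25,26,27,28,29,30,31): 1⊕1⊕0⊕1⊕1⊕0⊕1⊕1⊕0⊕0⊕0⊕0⊕0⊕1⊕1⊕0 = 0
s16 (pos 16,17,18,19,20,21,22,23,24,25,26,27,28,29,30,31): 0⊕1⊕1⊕0⊕1⊕0⊕1⊕1⊕0⊕0⊕0⊕0⊕0⊕1⊕1⊕0 = 1
Syndrome s16…s1 = 10011 → error at position 19.

10011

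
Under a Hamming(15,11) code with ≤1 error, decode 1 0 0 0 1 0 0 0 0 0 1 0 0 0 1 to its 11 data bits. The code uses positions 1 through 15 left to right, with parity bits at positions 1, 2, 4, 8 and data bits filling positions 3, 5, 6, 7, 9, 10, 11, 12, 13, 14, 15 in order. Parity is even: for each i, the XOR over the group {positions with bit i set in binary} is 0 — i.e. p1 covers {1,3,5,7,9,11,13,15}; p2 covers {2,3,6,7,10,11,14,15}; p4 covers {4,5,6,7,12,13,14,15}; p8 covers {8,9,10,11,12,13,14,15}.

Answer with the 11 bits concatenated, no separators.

01000010001

s1 (pos 1,3,5,7,9,11,13,15): 1⊕0⊕1⊕0⊕0⊕1⊕0⊕1 = 0
s2 (pos 2,3,6,7,10,11,14,15): 0⊕0⊕0⊕0⊕0⊕1⊕0⊕1 = 0
s4 (pos 4,5,6,7,12,13,14,15): 0⊕1⊕0⊕0⊕0⊕0⊕0⊕1 = 0
s8 (pos 8,9,10,11,12,13,14,15): 0⊕0⊕0⊕1⊕0⊕0⊕0⊕1 = 0
Syndrome s8…s1 = 0000 → no error.
Read data bits from positions 3,5,6,7,9,10,11,12,13,14,15: 01000010001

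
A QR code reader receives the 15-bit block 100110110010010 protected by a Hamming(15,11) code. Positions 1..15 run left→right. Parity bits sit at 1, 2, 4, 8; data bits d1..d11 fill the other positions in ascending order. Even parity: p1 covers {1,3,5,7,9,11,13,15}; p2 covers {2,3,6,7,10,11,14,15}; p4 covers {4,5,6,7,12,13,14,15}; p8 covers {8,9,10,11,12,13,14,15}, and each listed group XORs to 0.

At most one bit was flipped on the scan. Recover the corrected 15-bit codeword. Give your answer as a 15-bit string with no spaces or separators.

100110110110010

s1 (pos 1,3,5,7,9,11,13,15): 1⊕0⊕1⊕1⊕0⊕1⊕0⊕0 = 0
s2 (pos 2,3,6,7,10,11,14,15): 0⊕0⊕0⊕1⊕0⊕1⊕1⊕0 = 1
s4 (pos 4,5,6,7,12,13,14,15): 1⊕1⊕0⊕1⊕0⊕0⊕1⊕0 = 0
s8 (pos 8,9,10,11,12,13,14,15): 1⊕0⊕0⊕1⊕0⊕0⊕1⊕0 = 1
Syndrome s8…s1 = 1010 → error at position 10.
Flip position 10: 100110110010010 → 100110110110010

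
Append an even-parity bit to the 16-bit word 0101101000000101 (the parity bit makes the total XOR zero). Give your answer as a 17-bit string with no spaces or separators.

01011010000001010

XOR of the 16 data bits: 0⊕1⊕0⊕1⊕1⊕0⊕1⊕0⊕0⊕0⊕0⊕0⊕0⊕1⊕0⊕1 = 0
Parity bit = 0 (so all 17 bits XOR to 0).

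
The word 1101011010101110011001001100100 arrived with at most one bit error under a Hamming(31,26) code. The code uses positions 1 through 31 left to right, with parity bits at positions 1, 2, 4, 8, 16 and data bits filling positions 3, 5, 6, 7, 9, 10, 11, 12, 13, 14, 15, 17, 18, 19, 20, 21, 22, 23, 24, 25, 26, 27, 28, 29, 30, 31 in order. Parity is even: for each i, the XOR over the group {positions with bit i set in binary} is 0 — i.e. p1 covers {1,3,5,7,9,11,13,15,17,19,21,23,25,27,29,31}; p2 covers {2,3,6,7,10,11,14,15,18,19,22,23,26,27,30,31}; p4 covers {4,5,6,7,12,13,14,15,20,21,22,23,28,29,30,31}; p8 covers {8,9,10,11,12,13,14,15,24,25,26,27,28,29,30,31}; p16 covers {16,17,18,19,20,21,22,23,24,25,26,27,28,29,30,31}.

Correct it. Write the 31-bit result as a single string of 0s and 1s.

0101011010101110011001001100100

s1 (pos 1,3,5,7,9,11,13,15,17,19,21,23,25,27,29,31): 1⊕0⊕0⊕1⊕1⊕1⊕1⊕1⊕0⊕1⊕0⊕0⊕1⊕0⊕1⊕0 = 1
s2 (pos 2,3,6,7,10,11,14,15,18,19,22,23,26,27,30,31): 1⊕0⊕1⊕1⊕0⊕1⊕1⊕1⊕1⊕1⊕1⊕0⊕1⊕0⊕0⊕0 = 0
s4 (pos 4,5,6,7,12,13,14,15,20,21,22,23,28,29,30,31): 1⊕0⊕1⊕1⊕0⊕1⊕1⊕1⊕0⊕0⊕1⊕0⊕0⊕1⊕0⊕0 = 0
s8 (pos 8,9,10,11,12,13,14,15,24,25,26,27,28,29,30,31): 0⊕1⊕0⊕1⊕0⊕1⊕1⊕1⊕0⊕1⊕1⊕0⊕0⊕1⊕0⊕0 = 0
s16 (pos 16,17,18,19,20,21,22,23,24,25,26,27,28,29,30,31): 0⊕0⊕1⊕1⊕0⊕0⊕1⊕0⊕0⊕1⊕1⊕0⊕0⊕1⊕0⊕0 = 0
Syndrome s16…s1 = 00001 → error at position 1.
Flip position 1: 1101011010101110011001001100100 → 0101011010101110011001001100100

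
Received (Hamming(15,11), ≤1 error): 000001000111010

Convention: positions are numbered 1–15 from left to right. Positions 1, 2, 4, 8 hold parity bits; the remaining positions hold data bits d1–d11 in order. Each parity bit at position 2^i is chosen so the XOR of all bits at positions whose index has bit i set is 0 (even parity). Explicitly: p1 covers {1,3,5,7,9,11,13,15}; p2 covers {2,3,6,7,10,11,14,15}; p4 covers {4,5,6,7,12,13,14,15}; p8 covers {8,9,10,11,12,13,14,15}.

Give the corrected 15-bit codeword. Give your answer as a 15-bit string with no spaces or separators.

000011000111010

s1 (pos 1,3,5,7,9,11,13,15): 0⊕0⊕0⊕0⊕0⊕1⊕0⊕0 = 1
s2 (pos 2,3,6,7,10,11,14,15): 0⊕0⊕1⊕0⊕1⊕1⊕1⊕0 = 0
s4 (pos 4,5,6,7,12,13,14,15): 0⊕0⊕1⊕0⊕1⊕0⊕1⊕0 = 1
s8 (pos 8,9,10,11,12,13,14,15): 0⊕0⊕1⊕1⊕1⊕0⊕1⊕0 = 0
Syndrome s8…s1 = 0101 → error at position 5.
Flip position 5: 000001000111010 → 000011000111010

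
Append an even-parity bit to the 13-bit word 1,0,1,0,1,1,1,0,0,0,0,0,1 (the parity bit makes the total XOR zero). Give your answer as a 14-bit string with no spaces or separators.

10101110000010

XOR of the 13 data bits: 1⊕0⊕1⊕0⊕1⊕1⊕1⊕0⊕0⊕0⊕0⊕0⊕1 = 0
Parity bit = 0 (so all 14 bits XOR to 0).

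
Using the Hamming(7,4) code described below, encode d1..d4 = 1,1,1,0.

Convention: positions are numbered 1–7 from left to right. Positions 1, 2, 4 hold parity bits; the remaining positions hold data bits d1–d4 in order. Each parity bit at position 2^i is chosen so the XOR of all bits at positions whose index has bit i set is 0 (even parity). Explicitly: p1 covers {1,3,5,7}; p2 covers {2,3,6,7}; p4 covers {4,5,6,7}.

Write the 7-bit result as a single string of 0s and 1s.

0010110

Place data at non-parity positions: p1 p2 1 p4 1 1 0
p1 (pos 1,3,5,7): XOR of data positions = 1⊕1⊕0 = 0
p2 (pos 2,3,6,7): XOR of data positions = 1⊕1⊕0 = 0
p4 (pos 4,5,6,7): XOR of data positions = 1⊕1⊕0 = 0
Codeword: 0010110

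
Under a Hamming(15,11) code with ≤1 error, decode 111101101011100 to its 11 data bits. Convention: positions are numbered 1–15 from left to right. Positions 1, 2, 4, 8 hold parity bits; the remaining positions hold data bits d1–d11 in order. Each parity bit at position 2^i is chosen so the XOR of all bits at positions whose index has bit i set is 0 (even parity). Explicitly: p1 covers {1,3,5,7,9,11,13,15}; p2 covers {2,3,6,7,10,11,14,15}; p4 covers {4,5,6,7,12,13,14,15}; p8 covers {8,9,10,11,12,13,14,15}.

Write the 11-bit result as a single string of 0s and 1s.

s1 (pos 1,3,5,7,9,11,13,15): 1⊕1⊕0⊕1⊕1⊕1⊕1⊕0 = 0
s2 (pos 2,3,6,7,10,11,14,15): 1⊕1⊕1⊕1⊕0⊕1⊕0⊕0 = 1
s4 (pos 4,5,6,7,12,13,14,15): 1⊕0⊕1⊕1⊕1⊕1⊕0⊕0 = 1
s8 (pos 8,9,10,11,12,13,14,15): 0⊕1⊕0⊕1⊕1⊕1⊕0⊕0 = 0
Syndrome s8…s1 = 0110 → error at position 6.
Flip position 6: 111101101011100 → 111100101011100
Read data bits from positions 3,5,6,7,9,10,11,12,13,14,15: 10011011100

10011011100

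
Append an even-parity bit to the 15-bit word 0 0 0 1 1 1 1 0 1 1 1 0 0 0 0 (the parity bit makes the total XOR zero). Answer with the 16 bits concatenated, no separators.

XOR of the 15 data bits: 0⊕0⊕0⊕1⊕1⊕1⊕1⊕0⊕1⊕1⊕1⊕0⊕0⊕0⊕0 = 1
Parity bit = 1 (so all 16 bits XOR to 0).

0001111011100001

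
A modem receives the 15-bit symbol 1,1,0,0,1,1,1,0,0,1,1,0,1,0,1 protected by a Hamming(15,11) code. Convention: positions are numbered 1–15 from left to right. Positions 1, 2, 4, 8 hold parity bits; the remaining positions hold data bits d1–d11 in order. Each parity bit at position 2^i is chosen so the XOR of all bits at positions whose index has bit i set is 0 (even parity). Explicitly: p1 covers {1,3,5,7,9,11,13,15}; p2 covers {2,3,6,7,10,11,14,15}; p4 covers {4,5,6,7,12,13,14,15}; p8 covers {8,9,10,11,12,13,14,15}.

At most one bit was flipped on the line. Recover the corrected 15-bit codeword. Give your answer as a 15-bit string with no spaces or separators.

s1 (pos 1,3,5,7,9,11,13,15): 1⊕0⊕1⊕1⊕0⊕1⊕1⊕1 = 0
s2 (pos 2,3,6,7,10,11,14,15): 1⊕0⊕1⊕1⊕1⊕1⊕0⊕1 = 0
s4 (pos 4,5,6,7,12,13,14,15): 0⊕1⊕1⊕1⊕0⊕1⊕0⊕1 = 1
s8 (pos 8,9,10,11,12,13,14,15): 0⊕0⊕1⊕1⊕0⊕1⊕0⊕1 = 0
Syndrome s8…s1 = 0100 → error at position 4.
Flip position 4: 110011100110101 → 110111100110101

110111100110101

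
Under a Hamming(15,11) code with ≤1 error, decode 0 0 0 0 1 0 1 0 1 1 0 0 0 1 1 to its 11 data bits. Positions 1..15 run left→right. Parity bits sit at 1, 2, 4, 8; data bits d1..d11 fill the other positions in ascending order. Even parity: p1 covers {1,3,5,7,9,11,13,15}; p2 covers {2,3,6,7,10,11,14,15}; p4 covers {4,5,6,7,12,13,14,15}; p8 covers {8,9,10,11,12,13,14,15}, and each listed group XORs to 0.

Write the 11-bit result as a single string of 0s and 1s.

s1 (pos 1,3,5,7,9,11,13,15): 0⊕0⊕1⊕1⊕1⊕0⊕0⊕1 = 0
s2 (pos 2,3,6,7,10,11,14,15): 0⊕0⊕0⊕1⊕1⊕0⊕1⊕1 = 0
s4 (pos 4,5,6,7,12,13,14,15): 0⊕1⊕0⊕1⊕0⊕0⊕1⊕1 = 0
s8 (pos 8,9,10,11,12,13,14,15): 0⊕1⊕1⊕0⊕0⊕0⊕1⊕1 = 0
Syndrome s8…s1 = 0000 → no error.
Read data bits from positions 3,5,6,7,9,10,11,12,13,14,15: 01011100011

01011100011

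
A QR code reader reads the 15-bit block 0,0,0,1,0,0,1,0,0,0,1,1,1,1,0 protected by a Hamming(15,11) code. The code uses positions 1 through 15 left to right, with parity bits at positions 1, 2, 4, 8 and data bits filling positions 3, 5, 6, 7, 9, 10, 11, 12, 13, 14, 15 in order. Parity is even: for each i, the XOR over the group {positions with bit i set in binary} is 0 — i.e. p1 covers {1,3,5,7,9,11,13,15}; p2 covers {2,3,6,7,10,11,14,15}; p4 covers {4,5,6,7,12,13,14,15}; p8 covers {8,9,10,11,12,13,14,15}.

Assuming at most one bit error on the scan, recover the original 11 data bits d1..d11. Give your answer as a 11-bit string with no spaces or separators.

s1 (pos 1,3,5,7,9,11,13,15): 0⊕0⊕0⊕1⊕0⊕1⊕1⊕0 = 1
s2 (pos 2,3,6,7,10,11,14,15): 0⊕0⊕0⊕1⊕0⊕1⊕1⊕0 = 1
s4 (pos 4,5,6,7,12,13,14,15): 1⊕0⊕0⊕1⊕1⊕1⊕1⊕0 = 1
s8 (pos 8,9,10,11,12,13,14,15): 0⊕0⊕0⊕1⊕1⊕1⊕1⊕0 = 0
Syndrome s8…s1 = 0111 → error at position 7.
Flip position 7: 000100100011110 → 000100000011110
Read data bits from positions 3,5,6,7,9,10,11,12,13,14,15: 00000011110

00000011110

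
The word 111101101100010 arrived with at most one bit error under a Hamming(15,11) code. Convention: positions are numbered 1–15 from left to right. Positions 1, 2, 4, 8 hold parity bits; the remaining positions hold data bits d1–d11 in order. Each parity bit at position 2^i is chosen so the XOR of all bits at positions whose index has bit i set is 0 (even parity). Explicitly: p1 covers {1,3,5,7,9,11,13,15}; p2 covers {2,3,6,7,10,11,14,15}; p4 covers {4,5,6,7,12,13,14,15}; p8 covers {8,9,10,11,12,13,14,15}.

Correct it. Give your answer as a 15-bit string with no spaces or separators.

111101111100010

s1 (pos 1,3,5,7,9,11,13,15): 1⊕1⊕0⊕1⊕1⊕0⊕0⊕0 = 0
s2 (pos 2,3,6,7,10,11,14,15): 1⊕1⊕1⊕1⊕1⊕0⊕1⊕0 = 0
s4 (pos 4,5,6,7,12,13,14,15): 1⊕0⊕1⊕1⊕0⊕0⊕1⊕0 = 0
s8 (pos 8,9,10,11,12,13,14,15): 0⊕1⊕1⊕0⊕0⊕0⊕1⊕0 = 1
Syndrome s8…s1 = 1000 → error at position 8.
Flip position 8: 111101101100010 → 111101111100010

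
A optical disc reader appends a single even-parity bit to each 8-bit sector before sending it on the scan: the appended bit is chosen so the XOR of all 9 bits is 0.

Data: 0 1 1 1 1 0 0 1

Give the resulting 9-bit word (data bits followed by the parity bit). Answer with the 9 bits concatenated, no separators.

XOR of the 8 data bits: 0⊕1⊕1⊕1⊕1⊕0⊕0⊕1 = 1
Parity bit = 1 (so all 9 bits XOR to 0).

011110011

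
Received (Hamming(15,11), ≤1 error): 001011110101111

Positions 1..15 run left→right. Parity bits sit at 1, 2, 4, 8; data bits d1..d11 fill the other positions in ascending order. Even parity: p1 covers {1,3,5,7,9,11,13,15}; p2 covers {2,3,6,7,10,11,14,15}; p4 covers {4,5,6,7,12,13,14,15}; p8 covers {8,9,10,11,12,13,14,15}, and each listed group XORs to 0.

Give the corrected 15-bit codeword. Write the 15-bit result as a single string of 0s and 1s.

s1 (pos 1,3,5,7,9,11,13,15): 0⊕1⊕1⊕1⊕0⊕0⊕1⊕1 = 1
s2 (pos 2,3,6,7,10,11,14,15): 0⊕1⊕1⊕1⊕1⊕0⊕1⊕1 = 0
s4 (pos 4,5,6,7,12,13,14,15): 0⊕1⊕1⊕1⊕1⊕1⊕1⊕1 = 1
s8 (pos 8,9,10,11,12,13,14,15): 1⊕0⊕1⊕0⊕1⊕1⊕1⊕1 = 0
Syndrome s8…s1 = 0101 → error at position 5.
Flip position 5: 001011110101111 → 001001110101111

001001110101111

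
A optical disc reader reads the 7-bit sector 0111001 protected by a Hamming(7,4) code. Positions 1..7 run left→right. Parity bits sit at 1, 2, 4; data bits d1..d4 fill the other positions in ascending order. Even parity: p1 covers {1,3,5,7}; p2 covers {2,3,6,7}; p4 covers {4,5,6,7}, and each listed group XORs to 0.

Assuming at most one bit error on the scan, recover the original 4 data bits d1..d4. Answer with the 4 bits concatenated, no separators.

s1 (pos 1,3,5,7): 0⊕1⊕0⊕1 = 0
s2 (pos 2,3,6,7): 1⊕1⊕0⊕1 = 1
s4 (pos 4,5,6,7): 1⊕0⊕0⊕1 = 0
Syndrome s4…s1 = 010 → error at position 2.
Flip position 2: 0111001 → 0011001
Read data bits from positions 3,5,6,7: 1001

1001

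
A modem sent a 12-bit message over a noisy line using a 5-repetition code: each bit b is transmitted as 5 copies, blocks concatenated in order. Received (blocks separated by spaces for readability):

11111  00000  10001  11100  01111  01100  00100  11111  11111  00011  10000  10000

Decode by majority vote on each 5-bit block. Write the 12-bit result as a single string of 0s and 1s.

100110011000

Block 1 (11111): 5 ones → 1
Block 2 (00000): 0 ones → 0
Block 3 (10001): 2 ones → 0
Block 4 (11100): 3 ones → 1
Block 5 (01111): 4 ones → 1
Block 6 (01100): 2 ones → 0
Block 7 (00100): 1 one → 0
Block 8 (11111): 5 ones → 1
Block 9 (11111): 5 ones → 1
Block 10 (00011): 2 ones → 0
Block 11 (10000): 1 one → 0
Block 12 (10000): 1 one → 0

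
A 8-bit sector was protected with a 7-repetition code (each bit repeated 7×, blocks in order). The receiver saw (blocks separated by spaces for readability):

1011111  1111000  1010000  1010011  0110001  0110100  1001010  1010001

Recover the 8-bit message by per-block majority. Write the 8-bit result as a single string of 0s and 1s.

11010000

Block 1 (1011111): 6 ones → 1
Block 2 (1111000): 4 ones → 1
Block 3 (1010000): 2 ones → 0
Block 4 (1010011): 4 ones → 1
Block 5 (0110001): 3 ones → 0
Block 6 (0110100): 3 ones → 0
Block 7 (1001010): 3 ones → 0
Block 8 (1010001): 3 ones → 0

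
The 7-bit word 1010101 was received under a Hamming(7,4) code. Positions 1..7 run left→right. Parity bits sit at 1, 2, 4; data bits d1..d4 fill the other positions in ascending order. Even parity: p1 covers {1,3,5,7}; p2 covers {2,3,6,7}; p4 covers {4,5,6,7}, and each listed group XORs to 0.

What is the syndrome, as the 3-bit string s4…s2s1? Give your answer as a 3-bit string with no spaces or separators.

s1 (pos 1,3,5,7): 1⊕1⊕1⊕1 = 0
s2 (pos 2,3,6,7): 0⊕1⊕0⊕1 = 0
s4 (pos 4,5,6,7): 0⊕1⊕0⊕1 = 0
Syndrome s4…s1 = 000 → no error.

000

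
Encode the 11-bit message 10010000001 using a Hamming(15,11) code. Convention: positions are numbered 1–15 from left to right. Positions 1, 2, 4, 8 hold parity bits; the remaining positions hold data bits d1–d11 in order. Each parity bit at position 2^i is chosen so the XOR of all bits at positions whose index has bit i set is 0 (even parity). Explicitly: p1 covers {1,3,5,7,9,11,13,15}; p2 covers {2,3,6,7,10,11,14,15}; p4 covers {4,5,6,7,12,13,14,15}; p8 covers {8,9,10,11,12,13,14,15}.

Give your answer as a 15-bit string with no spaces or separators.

111000110000001

Place data at non-parity positions: p1 p2 1 p4 0 0 1 p8 0 0 0 0 0 0 1
p1 (pos 1,3,5,7,9,11,13,15): XOR of data positions = 1⊕0⊕1⊕0⊕0⊕0⊕1 = 1
p2 (pos 2,3,6,7,10,11,14,15): XOR of data positions = 1⊕0⊕1⊕0⊕0⊕0⊕1 = 1
p4 (pos 4,5,6,7,12,13,14,15): XOR of data positions = 0⊕0⊕1⊕0⊕0⊕0⊕1 = 0
p8 (pos 8,9,10,11,12,13,14,15): XOR of data positions = 0⊕0⊕0⊕0⊕0⊕0⊕1 = 1
Codeword: 111000110000001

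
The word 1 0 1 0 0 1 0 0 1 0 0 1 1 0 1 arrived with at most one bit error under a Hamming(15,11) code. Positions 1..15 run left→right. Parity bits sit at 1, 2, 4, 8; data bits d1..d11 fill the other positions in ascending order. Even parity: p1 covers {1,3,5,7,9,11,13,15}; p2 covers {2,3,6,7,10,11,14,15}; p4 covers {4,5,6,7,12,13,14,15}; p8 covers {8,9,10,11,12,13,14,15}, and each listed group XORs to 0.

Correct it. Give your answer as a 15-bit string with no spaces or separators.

s1 (pos 1,3,5,7,9,11,13,15): 1⊕1⊕0⊕0⊕1⊕0⊕1⊕1 = 1
s2 (pos 2,3,6,7,10,11,14,15): 0⊕1⊕1⊕0⊕0⊕0⊕0⊕1 = 1
s4 (pos 4,5,6,7,12,13,14,15): 0⊕0⊕1⊕0⊕1⊕1⊕0⊕1 = 0
s8 (pos 8,9,10,11,12,13,14,15): 0⊕1⊕0⊕0⊕1⊕1⊕0⊕1 = 0
Syndrome s8…s1 = 0011 → error at position 3.
Flip position 3: 101001001001101 → 100001001001101

100001001001101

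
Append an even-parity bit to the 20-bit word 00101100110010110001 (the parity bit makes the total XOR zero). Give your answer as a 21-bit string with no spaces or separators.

001011001100101100011

XOR of the 20 data bits: 0⊕0⊕1⊕0⊕1⊕1⊕0⊕0⊕1⊕1⊕0⊕0⊕1⊕0⊕1⊕1⊕0⊕0⊕0⊕1 = 1
Parity bit = 1 (so all 21 bits XOR to 0).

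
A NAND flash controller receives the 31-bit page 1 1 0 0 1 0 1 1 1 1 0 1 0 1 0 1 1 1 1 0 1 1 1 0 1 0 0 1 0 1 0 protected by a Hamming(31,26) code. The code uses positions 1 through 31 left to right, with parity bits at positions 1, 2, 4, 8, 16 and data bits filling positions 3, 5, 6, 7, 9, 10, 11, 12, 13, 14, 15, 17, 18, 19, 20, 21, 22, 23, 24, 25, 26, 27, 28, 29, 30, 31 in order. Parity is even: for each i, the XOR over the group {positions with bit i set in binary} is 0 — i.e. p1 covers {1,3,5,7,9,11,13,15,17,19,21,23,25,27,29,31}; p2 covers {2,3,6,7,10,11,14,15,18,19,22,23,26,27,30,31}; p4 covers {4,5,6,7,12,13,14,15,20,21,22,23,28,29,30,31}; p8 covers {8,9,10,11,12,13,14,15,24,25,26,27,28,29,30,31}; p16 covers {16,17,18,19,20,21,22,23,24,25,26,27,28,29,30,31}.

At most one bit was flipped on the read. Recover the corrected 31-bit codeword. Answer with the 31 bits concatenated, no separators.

1100100111010101111011101001010

s1 (pos 1,3,5,7,9,11,13,15,17,19,21,23,25,27,29,31): 1⊕0⊕1⊕1⊕1⊕0⊕0⊕0⊕1⊕1⊕1⊕1⊕1⊕0⊕0⊕0 = 1
s2 (pos 2,3,6,7,10,11,14,15,18,19,22,23,26,27,30,31): 1⊕0⊕0⊕1⊕1⊕0⊕1⊕0⊕1⊕1⊕1⊕1⊕0⊕0⊕1⊕0 = 1
s4 (pos 4,5,6,7,12,13,14,15,20,21,22,23,28,29,30,31): 0⊕1⊕0⊕1⊕1⊕0⊕1⊕0⊕0⊕1⊕1⊕1⊕1⊕0⊕1⊕0 = 1
s8 (pos 8,9,10,11,12,13,14,15,24,25,26,27,28,29,30,31): 1⊕1⊕1⊕0⊕1⊕0⊕1⊕0⊕0⊕1⊕0⊕0⊕1⊕0⊕1⊕0 = 0
s16 (pos 16,17,18,19,20,21,22,23,24,25,26,27,28,29,30,31): 1⊕1⊕1⊕1⊕0⊕1⊕1⊕1⊕0⊕1⊕0⊕0⊕1⊕0⊕1⊕0 = 0
Syndrome s16…s1 = 00111 → error at position 7.
Flip position 7: 1100101111010101111011101001010 → 1100100111010101111011101001010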